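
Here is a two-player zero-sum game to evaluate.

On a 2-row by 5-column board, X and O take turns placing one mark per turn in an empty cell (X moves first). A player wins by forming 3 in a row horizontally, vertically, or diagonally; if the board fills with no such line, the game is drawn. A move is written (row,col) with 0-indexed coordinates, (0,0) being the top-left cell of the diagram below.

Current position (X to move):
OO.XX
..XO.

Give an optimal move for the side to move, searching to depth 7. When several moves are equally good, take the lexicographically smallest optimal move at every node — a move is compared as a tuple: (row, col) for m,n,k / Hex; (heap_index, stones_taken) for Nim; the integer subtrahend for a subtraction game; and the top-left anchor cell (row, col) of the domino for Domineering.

ply 1, X at OO.XX/..XO. | (0,2)=+1→OOXXX/..XO.*; (1,0)=-1→OO.XX/X.XO.; (1,1)=-1→OO.XX/.XXO.; (1,4)=-1→OO.XX/..XOX
ply 2: OOXXX/..XO. is terminal -1 (O); from OO.XX/..XO. depth 7

X's best at [OO.XX/..XO.]: (0,2)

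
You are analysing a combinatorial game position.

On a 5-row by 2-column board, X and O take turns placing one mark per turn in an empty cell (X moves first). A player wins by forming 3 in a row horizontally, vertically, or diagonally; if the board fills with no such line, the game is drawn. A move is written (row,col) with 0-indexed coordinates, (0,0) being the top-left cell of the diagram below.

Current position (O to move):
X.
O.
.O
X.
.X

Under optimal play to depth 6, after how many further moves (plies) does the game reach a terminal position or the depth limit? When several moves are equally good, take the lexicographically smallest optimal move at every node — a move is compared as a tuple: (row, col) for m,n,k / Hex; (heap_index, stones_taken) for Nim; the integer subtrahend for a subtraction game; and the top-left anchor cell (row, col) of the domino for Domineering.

PV length from [X./O./.O/X./.X]: 3 plies

ply 1, O at X./O./.O/X./.X | (0,1)=+0→XO/O./.O/X./.X; (1,1)=+1→X./OO/.O/X./.X*; (2,0)=+0→X./O./OO/X./.X; (3,1)=+0→X./O./.O/XO/.X; (4,0)=+0→X./O./.O/X./OX
ply 2, X at X./OO/.O/X./.X | (0,1)=-1→XX/OO/.O/X./.X*; (2,0)=-1→X./OO/XO/X./.X; (3,1)=-1→X./OO/.O/XX/.X; (4,0)=-1→X./OO/.O/X./XX
ply 3, O at XX/OO/.O/X./.X | (2,0)=+0→XX/OO/OO/X./.X; (3,1)=+1→XX/OO/.O/XO/.X*; (4,0)=+0→XX/OO/.O/X./OX
ply 4: XX/OO/.O/XO/.X is terminal -1 (X); from X./O./.O/X./.X depth 6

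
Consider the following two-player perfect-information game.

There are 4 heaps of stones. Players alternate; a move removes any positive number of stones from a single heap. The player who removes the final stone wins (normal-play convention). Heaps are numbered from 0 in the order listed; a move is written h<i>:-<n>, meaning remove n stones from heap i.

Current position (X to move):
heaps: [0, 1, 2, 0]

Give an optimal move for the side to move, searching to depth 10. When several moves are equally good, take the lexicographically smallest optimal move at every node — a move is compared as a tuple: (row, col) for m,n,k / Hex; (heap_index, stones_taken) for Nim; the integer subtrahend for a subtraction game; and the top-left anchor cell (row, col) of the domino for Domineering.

p1 X@[(0,1,2,0)]: h1:-1[(0,0,2,0)]-1 h2:-1[(0,1,1,0)]+1* h2:-2[(0,1,0,0)]-1
p2 O@[(0,1,1,0)]: h1:-1[(0,0,1,0)]-1* h2:-1[(0,1,0,0)]-1
p3 X@[(0,0,1,0)]: h2:-1[(0,0,0,0)]+1*
p4 O@[(0,0,0,0)] terminal -1; root [(0,1,2,0)] d10

X's best at [(0,1,2,0)]: h2:-1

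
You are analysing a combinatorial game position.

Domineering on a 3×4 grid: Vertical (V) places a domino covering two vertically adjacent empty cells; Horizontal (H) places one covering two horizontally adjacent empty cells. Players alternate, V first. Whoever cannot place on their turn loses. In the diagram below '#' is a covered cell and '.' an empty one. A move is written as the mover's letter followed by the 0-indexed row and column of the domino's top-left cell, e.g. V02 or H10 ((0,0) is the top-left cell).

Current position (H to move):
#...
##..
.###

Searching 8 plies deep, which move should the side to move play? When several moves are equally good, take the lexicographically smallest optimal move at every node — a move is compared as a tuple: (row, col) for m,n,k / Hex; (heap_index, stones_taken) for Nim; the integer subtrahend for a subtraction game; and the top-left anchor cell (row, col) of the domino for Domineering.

H's best at [#.../##../.###]: H02

[#.../##../.###] H move#1: H01:-1/###./##../.###, H02:+1/#.##/##../.###*, H12:+1/#.../####/.###
[#.##/##../.###] end (terminal -1, V#2); searched #.../##../.### to 8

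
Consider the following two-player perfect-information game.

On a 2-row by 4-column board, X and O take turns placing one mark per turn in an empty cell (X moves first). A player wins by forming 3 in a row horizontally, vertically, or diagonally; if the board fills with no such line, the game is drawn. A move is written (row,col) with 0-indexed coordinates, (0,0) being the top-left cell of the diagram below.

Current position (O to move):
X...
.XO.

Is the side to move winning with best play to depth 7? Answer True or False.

[X.../.XO.] O move#1: (0,1):+0/XO../.XO.*, (0,2):+0/X.O./.XO., (0,3):+0/X..O/.XO., (1,0):+0/X.../OXO., (1,3):+0/X.../.XOO
[XO../.XO.] X move#2: (0,2):+0/XOX./.XO.*, (0,3):+0/XO.X/.XO., (1,0):+0/XO../XXO., (1,3):+0/XO../.XOX
[XOX./.XO.] O move#3: (0,3):+0/XOXO/.XO.*, (1,0):+0/XOX./OXO., (1,3):+0/XOX./.XOO
[XOXO/.XO.] X move#4: (1,0):+0/XOXO/XXO.*, (1,3):+0/XOXO/.XOX
[XOXO/XXO.] O move#5: (1,3):+0/XOXO/XXOO*
[XOXO/XXOO] end (terminal +0, X#6); searched X.../.XO. to 7

O winning at [X.../.XO.]: False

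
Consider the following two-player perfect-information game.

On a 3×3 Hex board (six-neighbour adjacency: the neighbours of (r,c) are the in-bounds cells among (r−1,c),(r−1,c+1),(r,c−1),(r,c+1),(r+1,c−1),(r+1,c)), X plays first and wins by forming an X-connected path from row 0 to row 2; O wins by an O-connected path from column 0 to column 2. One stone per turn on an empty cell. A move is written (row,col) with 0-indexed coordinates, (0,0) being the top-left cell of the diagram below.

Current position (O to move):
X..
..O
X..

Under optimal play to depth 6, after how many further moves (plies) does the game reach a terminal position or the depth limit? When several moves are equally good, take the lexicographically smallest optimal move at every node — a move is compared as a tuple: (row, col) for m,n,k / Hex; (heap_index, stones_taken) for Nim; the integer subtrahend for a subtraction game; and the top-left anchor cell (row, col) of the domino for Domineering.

ply 1, O at X../..O/X.. | (0,1)=-1→XO./..O/X..*; (0,2)=-1→X.O/..O/X..; (1,0)=-1→X../O.O/X..; (1,1)=-1→X../.OO/X..; (2,1)=-1→X../..O/XO.; (2,2)=-1→X../..O/X.O
ply 2, X at XO./..O/X.. | (0,2)=+1→XOX/..O/X..*; (1,0)=+1→XO./X.O/X..; (1,1)=+1→XO./.XO/X..; (2,1)=-1→XO./..O/XX.; (2,2)=-1→XO./..O/X.X
ply 3, O at XOX/..O/X.. | (1,0)=-1→XOX/O.O/X..*; (1,1)=-1→XOX/.OO/X..; (2,1)=-1→XOX/..O/XO.; (2,2)=-1→XOX/..O/X.O
ply 4, X at XOX/O.O/X.. | (1,1)=+1→XOX/OXO/X..*; (2,1)=-1→XOX/O.O/XX.; (2,2)=-1→XOX/O.O/X.X
ply 5: XOX/OXO/X.. is terminal -1 (O); from X../..O/X.. depth 6

PV length from [X../..O/X..]: 4 plies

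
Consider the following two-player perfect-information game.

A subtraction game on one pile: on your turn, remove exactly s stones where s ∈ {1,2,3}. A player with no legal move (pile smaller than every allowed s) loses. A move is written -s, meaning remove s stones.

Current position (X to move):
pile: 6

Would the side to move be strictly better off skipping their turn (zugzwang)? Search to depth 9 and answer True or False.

p1 X@[6]: -1[5]-1 -2[4]+1* -3[3]-1
p2 O@[4]: -1[3]-1* -2[2]-1 -3[1]-1
p3 X@[3]: -1[2]-1 -2[1]-1 -3[0]+1*
p4 O@[0] terminal -1; root [6] d9
suppose X passes — search the same position with O to move:
pass> p1 O@[6]: -1[5]-1 -2[4]+1* -3[3]-1
pass> p2 X@[4]: -1[3]-1* -2[2]-1 -3[1]-1
pass> p3 O@[3]: -1[2]-1 -2[1]-1 -3[0]+1*
pass> p4 X@[0] terminal -1; root [6] d9
for X: play +1, pass -1

zugzwang(6, X) = False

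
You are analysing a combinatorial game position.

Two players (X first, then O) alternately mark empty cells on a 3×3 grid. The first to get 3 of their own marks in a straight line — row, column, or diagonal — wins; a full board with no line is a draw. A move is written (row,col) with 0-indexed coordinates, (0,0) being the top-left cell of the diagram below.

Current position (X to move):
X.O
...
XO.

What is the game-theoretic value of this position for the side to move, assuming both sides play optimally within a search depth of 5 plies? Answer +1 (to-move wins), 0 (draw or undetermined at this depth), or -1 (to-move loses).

[X.O/.../XO.] X move#1: (0,1):+0/XXO/.../XO., (1,0):+1/X.O/X../XO.*, (1,1):+1/X.O/.X./XO., (1,2):+0/X.O/..X/XO., (2,2):+1/X.O/.../XOX
[X.O/X../XO.] end (terminal -1, O#2); searched X.O/.../XO. to 5

value(X.O/.../XO., X) = +1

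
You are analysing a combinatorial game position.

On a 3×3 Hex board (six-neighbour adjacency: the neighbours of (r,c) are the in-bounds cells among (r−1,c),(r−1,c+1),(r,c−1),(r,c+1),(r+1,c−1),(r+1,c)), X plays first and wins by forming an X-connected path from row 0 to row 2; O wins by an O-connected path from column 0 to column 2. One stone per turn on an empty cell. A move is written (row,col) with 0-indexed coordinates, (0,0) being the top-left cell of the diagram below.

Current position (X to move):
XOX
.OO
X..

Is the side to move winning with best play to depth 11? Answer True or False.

p1 X@[XOX/.OO/X..]: (1,0)[XOX/XOO/X..]+1* (2,1)[XOX/.OO/XX.]-1 (2,2)[XOX/.OO/X.X]-1
p2 O@[XOX/XOO/X..] terminal -1; root [XOX/.OO/X..] d11

X winning at [XOX/.OO/X..]: True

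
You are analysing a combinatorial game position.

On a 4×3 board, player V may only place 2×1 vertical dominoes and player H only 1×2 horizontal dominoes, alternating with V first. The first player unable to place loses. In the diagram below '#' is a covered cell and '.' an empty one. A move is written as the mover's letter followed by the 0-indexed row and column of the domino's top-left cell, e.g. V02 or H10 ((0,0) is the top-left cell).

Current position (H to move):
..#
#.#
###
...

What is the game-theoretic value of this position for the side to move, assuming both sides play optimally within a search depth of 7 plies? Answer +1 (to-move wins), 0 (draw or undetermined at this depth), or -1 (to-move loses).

ply 1, H at ..#/#.#/###/... | H00=+1→###/#.#/###/...*; H30=-1→..#/#.#/###/##.; H31=-1→..#/#.#/###/.##
ply 2: ###/#.#/###/... is terminal -1 (V); from ..#/#.#/###/... depth 7

value(..#/#.#/###/..., H) = +1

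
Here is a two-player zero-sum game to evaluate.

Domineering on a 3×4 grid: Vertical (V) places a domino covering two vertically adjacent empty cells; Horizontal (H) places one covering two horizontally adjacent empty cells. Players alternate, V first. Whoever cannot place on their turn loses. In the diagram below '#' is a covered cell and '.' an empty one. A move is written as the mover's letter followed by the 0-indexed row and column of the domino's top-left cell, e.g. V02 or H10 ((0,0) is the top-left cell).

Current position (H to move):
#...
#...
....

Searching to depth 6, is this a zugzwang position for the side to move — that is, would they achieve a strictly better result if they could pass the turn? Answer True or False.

zugzwang(#.../#.../...., H) = False

p1 H@[#.../#.../....]: H01[###./#.../....]-1 H02[#.##/#.../....]-1 H11[#.../###./....]+1* H12[#.../#.##/....]+1 H20[#.../#.../##..]-1 H21[#.../#.../.##.]-1 H22[#.../#.../..##]-1
p2 V@[#.../###./....]: V03[#..#/####/....]-1* V13[#.../####/...#]-1
p3 H@[#..#/####/....]: H01[####/####/....]+1* H20[#..#/####/##..]+1 H21[#..#/####/.##.]+1 H22[#..#/####/..##]+1
p4 V@[####/####/....] terminal -1; root [#.../#.../....] d6
pass branch (V moves first from the same position):
  | p1 V@[#.../#.../....]: V01[##../##../....]-1 V02[#.#./#.#./....]+1* V03[#..#/#..#/....]-1 V11[#.../##../.#..]-1 V12[#.../#.#./..#.]+1 V13[#.../#..#/...#]-1
  | p2 H@[#.#./#.#./....]: H20[#.#./#.#./##..]-1* H21[#.#./#.#./.##.]-1 H22[#.#./#.#./..##]-1
  | p3 V@[#.#./#.#./##..]: V01[###./###./##..]+1* V03[#.##/#.##/##..]+1 V13[#.#./#.##/##.#]+1
  | p4 H@[###./###./##..]: H22[###./###./####]-1*
  | p5 V@[###./###./####]: V03[####/####/####]+1*
  | p6 H@[####/####/####] terminal -1; root [#.../#.../....] d6
H moving scores +1; H passing scores -1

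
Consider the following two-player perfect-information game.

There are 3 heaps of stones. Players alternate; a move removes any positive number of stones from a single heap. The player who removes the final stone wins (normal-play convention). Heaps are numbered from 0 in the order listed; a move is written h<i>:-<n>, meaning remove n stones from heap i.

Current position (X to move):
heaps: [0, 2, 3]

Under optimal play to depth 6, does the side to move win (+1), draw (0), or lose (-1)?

p1 X@[(0,2,3)]: h1:-1[(0,1,3)]-1 h1:-2[(0,0,3)]-1 h2:-1[(0,2,2)]+1* h2:-2[(0,2,1)]-1 h2:-3[(0,2,0)]-1
p2 O@[(0,2,2)]: h1:-1[(0,1,2)]-1* h1:-2[(0,0,2)]-1 h2:-1[(0,2,1)]-1 h2:-2[(0,2,0)]-1
p3 X@[(0,1,2)]: h1:-1[(0,0,2)]-1 h2:-1[(0,1,1)]+1* h2:-2[(0,1,0)]-1
p4 O@[(0,1,1)]: h1:-1[(0,0,1)]-1* h2:-1[(0,1,0)]-1
p5 X@[(0,0,1)]: h2:-1[(0,0,0)]+1*
p6 O@[(0,0,0)] terminal -1; root [(0,2,3)] d6

value((0,2,3), X) = +1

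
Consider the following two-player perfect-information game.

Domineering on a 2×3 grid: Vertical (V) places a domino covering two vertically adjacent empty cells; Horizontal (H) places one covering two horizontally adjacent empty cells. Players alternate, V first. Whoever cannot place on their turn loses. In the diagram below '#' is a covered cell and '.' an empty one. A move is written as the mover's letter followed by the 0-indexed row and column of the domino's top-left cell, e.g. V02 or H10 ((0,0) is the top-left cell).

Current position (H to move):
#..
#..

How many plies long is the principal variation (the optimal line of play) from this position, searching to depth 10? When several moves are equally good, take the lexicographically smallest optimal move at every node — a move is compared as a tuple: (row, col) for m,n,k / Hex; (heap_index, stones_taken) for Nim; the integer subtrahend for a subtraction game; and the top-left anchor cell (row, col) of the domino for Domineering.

PV length from [#../#..]: 1 ply

p1 H@[#../#..]: H01[###/#..]+1* H11[#../###]+1
p2 V@[###/#..] terminal -1; root [#../#..] d10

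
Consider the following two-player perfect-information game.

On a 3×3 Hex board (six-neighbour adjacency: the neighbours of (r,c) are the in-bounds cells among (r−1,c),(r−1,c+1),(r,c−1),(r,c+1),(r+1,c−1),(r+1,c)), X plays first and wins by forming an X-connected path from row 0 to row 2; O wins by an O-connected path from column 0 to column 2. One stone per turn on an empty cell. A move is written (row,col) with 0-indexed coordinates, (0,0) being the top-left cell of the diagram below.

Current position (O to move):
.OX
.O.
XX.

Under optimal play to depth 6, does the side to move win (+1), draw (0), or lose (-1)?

ply 1, O at .OX/.O./XX. | (0,0)=-1→OOX/.O./XX.; (1,0)=-1→.OX/OO./XX.; (1,2)=+1→.OX/.OO/XX.*; (2,2)=-1→.OX/.O./XXO
ply 2, X at .OX/.OO/XX. | (0,0)=-1→XOX/.OO/XX.*; (1,0)=-1→.OX/XOO/XX.; (2,2)=-1→.OX/.OO/XXX
ply 3, O at XOX/.OO/XX. | (1,0)=+1→XOX/OOO/XX.*; (2,2)=-1→XOX/.OO/XXO
ply 4: XOX/OOO/XX. is terminal -1 (X); from .OX/.O./XX. depth 6

value(.OX/.O./XX., O) = +1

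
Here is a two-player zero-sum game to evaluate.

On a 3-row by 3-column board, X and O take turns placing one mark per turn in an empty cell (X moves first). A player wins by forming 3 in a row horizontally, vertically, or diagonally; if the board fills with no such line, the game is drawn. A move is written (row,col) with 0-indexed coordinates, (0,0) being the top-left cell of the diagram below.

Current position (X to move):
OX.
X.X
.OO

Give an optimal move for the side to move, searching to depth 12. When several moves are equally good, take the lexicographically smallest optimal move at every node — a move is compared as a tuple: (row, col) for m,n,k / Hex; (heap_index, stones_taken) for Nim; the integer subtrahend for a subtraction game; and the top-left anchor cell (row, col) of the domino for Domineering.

X's best at [OX./X.X/.OO]: (1,1)

p1 X@[OX./X.X/.OO]: (0,2)[OXX/X.X/.OO]-1 (1,1)[OX./XXX/.OO]+1* (2,0)[OX./X.X/XOO]-1
p2 O@[OX./XXX/.OO] terminal -1; root [OX./X.X/.OO] d12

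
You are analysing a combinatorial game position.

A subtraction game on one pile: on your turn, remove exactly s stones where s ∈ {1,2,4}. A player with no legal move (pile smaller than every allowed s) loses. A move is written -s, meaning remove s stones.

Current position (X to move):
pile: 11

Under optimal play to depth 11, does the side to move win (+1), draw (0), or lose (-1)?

[11] X move#1: -1:-1/10, -2:+1/9*, -4:-1/7
[9] O move#2: -1:-1/8*, -2:-1/7, -4:-1/5
[8] X move#3: -1:-1/7, -2:+1/6*, -4:-1/4
[6] O move#4: -1:-1/5*, -2:-1/4, -4:-1/2
[5] X move#5: -1:-1/4, -2:+1/3*, -4:-1/1
[3] O move#6: -1:-1/2*, -2:-1/1
[2] X move#7: -1:-1/1, -2:+1/0*
[0] end (terminal -1, O#8); searched 11 to 11

value(11, X) = +1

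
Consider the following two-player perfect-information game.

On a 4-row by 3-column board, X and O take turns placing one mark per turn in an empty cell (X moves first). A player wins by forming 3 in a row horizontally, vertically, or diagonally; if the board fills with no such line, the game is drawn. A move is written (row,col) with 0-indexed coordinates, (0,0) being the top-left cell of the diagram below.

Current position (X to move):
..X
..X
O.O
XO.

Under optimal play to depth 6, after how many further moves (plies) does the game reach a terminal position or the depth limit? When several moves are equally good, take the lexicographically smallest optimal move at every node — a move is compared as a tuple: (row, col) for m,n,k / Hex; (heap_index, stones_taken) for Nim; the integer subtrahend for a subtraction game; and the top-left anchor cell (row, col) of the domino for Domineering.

PV length from [..X/..X/O.O/XO.]: 1 ply

p1 X@[..X/..X/O.O/XO.]: (0,0)[X.X/..X/O.O/XO.]-1 (0,1)[.XX/..X/O.O/XO.]-1 (1,0)[..X/X.X/O.O/XO.]-1 (1,1)[..X/.XX/O.O/XO.]-1 (2,1)[..X/..X/OXO/XO.]+1* (3,2)[..X/..X/O.O/XOX]-1
p2 O@[..X/..X/OXO/XO.] terminal -1; root [..X/..X/O.O/XO.] d6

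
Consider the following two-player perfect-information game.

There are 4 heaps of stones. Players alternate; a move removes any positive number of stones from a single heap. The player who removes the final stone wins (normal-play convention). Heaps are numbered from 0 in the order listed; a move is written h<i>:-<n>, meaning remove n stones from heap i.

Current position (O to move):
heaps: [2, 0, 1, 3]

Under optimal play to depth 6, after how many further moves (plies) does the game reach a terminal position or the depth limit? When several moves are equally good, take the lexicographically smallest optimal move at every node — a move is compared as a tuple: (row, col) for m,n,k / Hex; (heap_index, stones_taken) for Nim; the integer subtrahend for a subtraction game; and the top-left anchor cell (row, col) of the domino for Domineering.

p1 O@[(2,0,1,3)]: h0:-1[(1,0,1,3)]-1* h0:-2[(0,0,1,3)]-1 h2:-1[(2,0,0,3)]-1 h3:-1[(2,0,1,2)]-1 h3:-2[(2,0,1,1)]-1 h3:-3[(2,0,1,0)]-1
p2 X@[(1,0,1,3)]: h0:-1[(0,0,1,3)]-1 h2:-1[(1,0,0,3)]-1 h3:-1[(1,0,1,2)]-1 h3:-2[(1,0,1,1)]-1 h3:-3[(1,0,1,0)]+1*
p3 O@[(1,0,1,0)]: h0:-1[(0,0,1,0)]-1* h2:-1[(1,0,0,0)]-1
p4 X@[(0,0,1,0)]: h2:-1[(0,0,0,0)]+1*
p5 O@[(0,0,0,0)] terminal -1; root [(2,0,1,3)] d6

PV length from [(2,0,1,3)]: 4 plies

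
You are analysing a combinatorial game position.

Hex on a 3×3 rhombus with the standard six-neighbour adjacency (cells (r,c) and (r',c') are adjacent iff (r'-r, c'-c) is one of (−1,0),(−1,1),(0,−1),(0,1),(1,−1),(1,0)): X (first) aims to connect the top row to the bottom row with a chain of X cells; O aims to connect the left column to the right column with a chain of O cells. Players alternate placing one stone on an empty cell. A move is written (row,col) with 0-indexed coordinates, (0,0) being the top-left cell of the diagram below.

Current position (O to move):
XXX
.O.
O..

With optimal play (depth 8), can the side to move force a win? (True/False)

p1 O@[XXX/.O./O..]: (1,0)[XXX/OO./O..]-1 (1,2)[XXX/.OO/O..]+1* (2,1)[XXX/.O./OO.]+1 (2,2)[XXX/.O./O.O]+1
p2 X@[XXX/.OO/O..] terminal -1; root [XXX/.O./O..] d8

O winning at [XXX/.O./O..]: True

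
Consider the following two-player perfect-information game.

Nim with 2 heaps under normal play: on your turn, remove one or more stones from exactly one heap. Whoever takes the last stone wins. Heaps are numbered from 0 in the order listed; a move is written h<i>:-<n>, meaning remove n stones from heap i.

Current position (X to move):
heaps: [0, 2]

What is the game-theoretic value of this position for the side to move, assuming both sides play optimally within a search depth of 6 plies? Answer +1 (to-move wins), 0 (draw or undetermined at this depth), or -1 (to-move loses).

ply 1, X at (0,2) | h1:-1=-1→(0,1); h1:-2=+1→(0,0)*
ply 2: (0,0) is terminal -1 (O); from (0,2) depth 6

value((0,2), X) = +1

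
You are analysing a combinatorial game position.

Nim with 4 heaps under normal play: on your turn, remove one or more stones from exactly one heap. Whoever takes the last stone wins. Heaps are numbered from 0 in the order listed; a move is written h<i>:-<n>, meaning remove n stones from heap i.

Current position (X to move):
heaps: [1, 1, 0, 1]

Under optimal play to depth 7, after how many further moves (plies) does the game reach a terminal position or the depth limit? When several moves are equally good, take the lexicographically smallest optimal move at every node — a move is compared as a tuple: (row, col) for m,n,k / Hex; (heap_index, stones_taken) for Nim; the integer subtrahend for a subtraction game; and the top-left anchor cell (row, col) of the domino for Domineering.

ply 1, X at (1,1,0,1) | h0:-1=+1→(0,1,0,1)*; h1:-1=+1→(1,0,0,1); h3:-1=+1→(1,1,0,0)
ply 2, O at (0,1,0,1) | h1:-1=-1→(0,0,0,1)*; h3:-1=-1→(0,1,0,0)
ply 3, X at (0,0,0,1) | h3:-1=+1→(0,0,0,0)*
ply 4: (0,0,0,0) is terminal -1 (O); from (1,1,0,1) depth 7

PV length from [(1,1,0,1)]: 3 plies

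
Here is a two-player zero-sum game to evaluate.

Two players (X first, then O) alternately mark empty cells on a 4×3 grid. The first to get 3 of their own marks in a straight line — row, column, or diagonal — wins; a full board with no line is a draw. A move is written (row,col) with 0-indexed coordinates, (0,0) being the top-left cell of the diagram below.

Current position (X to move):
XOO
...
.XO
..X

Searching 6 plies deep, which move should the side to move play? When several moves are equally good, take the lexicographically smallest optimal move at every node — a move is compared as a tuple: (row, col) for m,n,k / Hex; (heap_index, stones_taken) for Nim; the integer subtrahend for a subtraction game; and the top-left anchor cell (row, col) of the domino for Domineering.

ply 1, X at XOO/.../.XO/..X | (1,0)=+1→XOO/X../.XO/..X*; (1,1)=-1→XOO/.X./.XO/..X; (1,2)=+1→XOO/..X/.XO/..X; (2,0)=-1→XOO/.../XXO/..X; (3,0)=-1→XOO/.../.XO/X.X; (3,1)=-1→XOO/.../.XO/.XX
ply 2: XOO/X../.XO/..X is terminal -1 (O); from XOO/.../.XO/..X depth 6

X's best at [XOO/.../.XO/..X]: (1,0)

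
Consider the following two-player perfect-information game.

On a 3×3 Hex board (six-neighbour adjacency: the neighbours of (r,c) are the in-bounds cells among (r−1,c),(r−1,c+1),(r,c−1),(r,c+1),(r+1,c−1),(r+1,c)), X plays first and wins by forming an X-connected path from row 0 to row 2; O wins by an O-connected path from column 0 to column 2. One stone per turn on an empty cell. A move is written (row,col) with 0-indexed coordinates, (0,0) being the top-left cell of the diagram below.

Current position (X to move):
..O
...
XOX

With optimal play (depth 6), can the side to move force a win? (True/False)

X winning at [..O/.../XOX]: True

ply 1, X at ..O/.../XOX | (0,0)=-1→X.O/.../XOX; (0,1)=+1→.XO/.../XOX*; (1,0)=+1→..O/X../XOX; (1,1)=-1→..O/.X./XOX; (1,2)=-1→..O/..X/XOX
ply 2, O at .XO/.../XOX | (0,0)=-1→OXO/.../XOX*; (1,0)=-1→.XO/O../XOX; (1,1)=-1→.XO/.O./XOX; (1,2)=-1→.XO/..O/XOX
ply 3, X at OXO/.../XOX | (1,0)=+1→OXO/X../XOX*; (1,1)=+1→OXO/.X./XOX; (1,2)=+1→OXO/..X/XOX
ply 4: OXO/X../XOX is terminal -1 (O); from ..O/.../XOX depth 6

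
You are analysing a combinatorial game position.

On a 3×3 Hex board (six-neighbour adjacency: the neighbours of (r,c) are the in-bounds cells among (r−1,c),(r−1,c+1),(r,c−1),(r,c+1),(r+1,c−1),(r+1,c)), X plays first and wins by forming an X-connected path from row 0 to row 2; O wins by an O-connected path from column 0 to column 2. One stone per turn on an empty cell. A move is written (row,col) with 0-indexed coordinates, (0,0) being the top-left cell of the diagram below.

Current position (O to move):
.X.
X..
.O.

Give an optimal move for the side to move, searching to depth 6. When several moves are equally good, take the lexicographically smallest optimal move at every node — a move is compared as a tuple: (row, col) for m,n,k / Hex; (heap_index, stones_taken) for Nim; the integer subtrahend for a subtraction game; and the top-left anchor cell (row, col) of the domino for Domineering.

O's best at [.X./X../.O.]: (2,0)

p1 O@[.X./X../.O.]: (0,0)[OX./X../.O.]-1 (0,2)[.XO/X../.O.]-1 (1,1)[.X./XO./.O.]-1 (1,2)[.X./X.O/.O.]-1 (2,0)[.X./X../OO.]+1* (2,2)[.X./X../.OO]-1
p2 X@[.X./X../OO.]: (0,0)[XX./X../OO.]-1* (0,2)[.XX/X../OO.]-1 (1,1)[.X./XX./OO.]-1 (1,2)[.X./X.X/OO.]-1 (2,2)[.X./X../OOX]-1
p3 O@[XX./X../OO.]: (0,2)[XXO/X../OO.]+1* (1,1)[XX./XO./OO.]+1 (1,2)[XX./X.O/OO.]+1 (2,2)[XX./X../OOO]+1
p4 X@[XXO/X../OO.]: (1,1)[XXO/XX./OO.]-1* (1,2)[XXO/X.X/OO.]-1 (2,2)[XXO/X../OOX]-1
p5 O@[XXO/XX./OO.]: (1,2)[XXO/XXO/OO.]+1* (2,2)[XXO/XX./OOO]+1
p6 X@[XXO/XXO/OO.] terminal -1; root [.X./X../.O.] d6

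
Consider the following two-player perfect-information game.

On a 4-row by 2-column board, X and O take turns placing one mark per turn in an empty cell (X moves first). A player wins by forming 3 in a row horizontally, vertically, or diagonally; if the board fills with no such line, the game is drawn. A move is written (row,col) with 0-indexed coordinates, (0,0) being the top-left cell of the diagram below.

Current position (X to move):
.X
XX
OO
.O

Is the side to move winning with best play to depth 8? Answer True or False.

X winning at [.X/XX/OO/.O]: False

p1 X@[.X/XX/OO/.O]: (0,0)[XX/XX/OO/.O]+0* (3,0)[.X/XX/OO/XO]+0
p2 O@[XX/XX/OO/.O]: (3,0)[XX/XX/OO/OO]+0*
p3 X@[XX/XX/OO/OO] terminal +0; root [.X/XX/OO/.O] d8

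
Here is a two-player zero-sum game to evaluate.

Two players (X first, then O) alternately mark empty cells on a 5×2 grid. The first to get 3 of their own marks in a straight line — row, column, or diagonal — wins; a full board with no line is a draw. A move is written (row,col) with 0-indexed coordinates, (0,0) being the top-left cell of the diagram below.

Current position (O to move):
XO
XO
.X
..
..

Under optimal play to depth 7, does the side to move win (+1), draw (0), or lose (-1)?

ply 1, O at XO/XO/.X/../.. | (2,0)=+0→XO/XO/OX/../..*; (3,0)=-1→XO/XO/.X/O./..; (3,1)=-1→XO/XO/.X/.O/..; (4,0)=-1→XO/XO/.X/../O.; (4,1)=-1→XO/XO/.X/../.O
ply 2, X at XO/XO/OX/../.. | (3,0)=+0→XO/XO/OX/X./..*; (3,1)=+0→XO/XO/OX/.X/..; (4,0)=+0→XO/XO/OX/../X.; (4,1)=+0→XO/XO/OX/../.X
ply 3, O at XO/XO/OX/X./.. | (3,1)=+0→XO/XO/OX/XO/..*; (4,0)=+0→XO/XO/OX/X./O.; (4,1)=+0→XO/XO/OX/X./.O
ply 4, X at XO/XO/OX/XO/.. | (4,0)=+0→XO/XO/OX/XO/X.*; (4,1)=+0→XO/XO/OX/XO/.X
ply 5, O at XO/XO/OX/XO/X. | (4,1)=+0→XO/XO/OX/XO/XO*
ply 6: XO/XO/OX/XO/XO is terminal +0 (X); from XO/XO/.X/../.. depth 7

value(XO/XO/.X/../.., O) = 0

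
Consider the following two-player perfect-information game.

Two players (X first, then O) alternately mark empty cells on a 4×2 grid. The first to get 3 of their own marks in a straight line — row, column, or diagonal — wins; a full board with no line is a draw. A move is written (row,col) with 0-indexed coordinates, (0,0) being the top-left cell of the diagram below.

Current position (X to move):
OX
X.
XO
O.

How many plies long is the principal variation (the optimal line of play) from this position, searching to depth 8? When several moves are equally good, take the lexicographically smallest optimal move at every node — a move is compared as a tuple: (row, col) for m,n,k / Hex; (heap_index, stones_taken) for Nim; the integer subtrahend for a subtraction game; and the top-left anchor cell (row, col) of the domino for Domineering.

ply 1, X at OX/X./XO/O. | (1,1)=+0→OX/XX/XO/O.*; (3,1)=+0→OX/X./XO/OX
ply 2, O at OX/XX/XO/O. | (3,1)=+0→OX/XX/XO/OO*
ply 3: OX/XX/XO/OO is terminal +0 (X); from OX/X./XO/O. depth 8

PV length from [OX/X./XO/O.]: 2 plies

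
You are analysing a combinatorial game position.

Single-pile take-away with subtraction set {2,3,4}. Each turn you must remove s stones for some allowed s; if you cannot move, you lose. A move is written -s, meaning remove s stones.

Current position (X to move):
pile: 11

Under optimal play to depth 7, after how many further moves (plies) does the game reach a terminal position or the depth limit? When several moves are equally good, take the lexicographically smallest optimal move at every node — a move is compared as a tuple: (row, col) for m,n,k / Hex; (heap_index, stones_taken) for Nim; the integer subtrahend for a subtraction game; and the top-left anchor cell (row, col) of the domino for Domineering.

p1 X@[11]: -2[9]-1 -3[8]-1 -4[7]+1*
p2 O@[7]: -2[5]-1* -3[4]-1 -4[3]-1
p3 X@[5]: -2[3]-1 -3[2]-1 -4[1]+1*
p4 O@[1] terminal -1; root [11] d7

PV length from [11]: 3 plies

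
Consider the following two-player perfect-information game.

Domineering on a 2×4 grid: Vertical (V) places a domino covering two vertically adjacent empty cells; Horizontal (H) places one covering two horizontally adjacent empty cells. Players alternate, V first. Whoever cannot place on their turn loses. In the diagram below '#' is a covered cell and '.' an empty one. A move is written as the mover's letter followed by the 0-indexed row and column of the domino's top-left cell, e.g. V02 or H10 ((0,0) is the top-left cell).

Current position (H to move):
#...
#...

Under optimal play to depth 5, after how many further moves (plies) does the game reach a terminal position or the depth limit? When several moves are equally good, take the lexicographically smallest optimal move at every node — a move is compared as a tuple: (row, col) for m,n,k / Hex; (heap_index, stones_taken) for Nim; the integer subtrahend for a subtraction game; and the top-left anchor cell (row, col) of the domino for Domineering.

PV length from [#.../#...]: 3 plies

ply 1, H at #.../#... | H01=+1→###./#...*; H02=+1→#.##/#...; H11=+1→#.../###.; H12=+1→#.../#.##
ply 2, V at ###./#... | V03=-1→####/#..#*
ply 3, H at ####/#..# | H11=+1→####/####*
ply 4: ####/#### is terminal -1 (V); from #.../#... depth 5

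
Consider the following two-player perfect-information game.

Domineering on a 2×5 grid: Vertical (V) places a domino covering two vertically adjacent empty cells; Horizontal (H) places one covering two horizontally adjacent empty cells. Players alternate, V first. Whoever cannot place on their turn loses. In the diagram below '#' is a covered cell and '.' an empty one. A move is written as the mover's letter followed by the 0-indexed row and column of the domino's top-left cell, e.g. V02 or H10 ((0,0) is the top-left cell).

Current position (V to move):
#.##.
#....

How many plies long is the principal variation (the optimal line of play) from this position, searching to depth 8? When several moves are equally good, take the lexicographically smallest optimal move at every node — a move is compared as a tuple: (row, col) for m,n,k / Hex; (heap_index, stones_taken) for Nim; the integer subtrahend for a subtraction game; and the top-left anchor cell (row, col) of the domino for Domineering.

ply 1, V at #.##./#.... | V01=-1→####./##...*; V04=-1→#.###/#...#
ply 2, H at ####./##... | H12=-1→####./####.; H13=+1→####./##.##*
ply 3: ####./##.## is terminal -1 (V); from #.##./#.... depth 8

PV length from [#.##./#....]: 2 plies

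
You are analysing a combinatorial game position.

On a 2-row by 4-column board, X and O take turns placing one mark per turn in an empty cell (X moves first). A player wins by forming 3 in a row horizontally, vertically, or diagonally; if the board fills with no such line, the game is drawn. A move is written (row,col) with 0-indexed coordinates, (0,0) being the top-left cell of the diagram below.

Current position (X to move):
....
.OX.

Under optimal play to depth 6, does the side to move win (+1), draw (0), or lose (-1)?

ply 1, X at ..../.OX. | (0,0)=+0→X.../.OX.*; (0,1)=+0→.X../.OX.; (0,2)=+0→..X./.OX.; (0,3)=+0→...X/.OX.; (1,0)=+0→..../XOX.; (1,3)=+0→..../.OXX
ply 2, O at X.../.OX. | (0,1)=+0→XO../.OX.*; (0,2)=+0→X.O./.OX.; (0,3)=+0→X..O/.OX.; (1,0)=+0→X.../OOX.; (1,3)=+0→X.../.OXO
ply 3, X at XO../.OX. | (0,2)=+0→XOX./.OX.*; (0,3)=+0→XO.X/.OX.; (1,0)=+0→XO../XOX.; (1,3)=+0→XO../.OXX
ply 4, O at XOX./.OX. | (0,3)=+0→XOXO/.OX.*; (1,0)=+0→XOX./OOX.; (1,3)=+0→XOX./.OXO
ply 5, X at XOXO/.OX. | (1,0)=+0→XOXO/XOX.*; (1,3)=+0→XOXO/.OXX
ply 6, O at XOXO/XOX. | (1,3)=+0→XOXO/XOXO*
ply 7: XOXO/XOXO is terminal +0 (X); from ..../.OX. depth 6

value(..../.OX., X) = 0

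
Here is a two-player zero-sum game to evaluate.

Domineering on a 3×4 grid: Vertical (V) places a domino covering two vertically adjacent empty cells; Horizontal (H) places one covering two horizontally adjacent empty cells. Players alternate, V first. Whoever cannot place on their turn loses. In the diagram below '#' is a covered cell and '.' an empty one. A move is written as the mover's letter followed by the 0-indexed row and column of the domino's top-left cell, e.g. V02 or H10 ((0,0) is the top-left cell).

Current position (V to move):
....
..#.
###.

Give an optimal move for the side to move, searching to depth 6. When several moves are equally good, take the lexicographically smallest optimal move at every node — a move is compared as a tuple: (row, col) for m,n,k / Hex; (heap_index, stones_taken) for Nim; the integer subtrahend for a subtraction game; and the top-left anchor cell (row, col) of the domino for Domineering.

V's best at [..../..#./###.]: V00

p1 V@[..../..#./###.]: V00[#.../#.#./###.]+1* V01[.#../.##./###.]+1 V03[...#/..##/###.]-1 V13[..../..##/####]-1
p2 H@[#.../#.#./###.]: H01[###./#.#./###.]-1* H02[#.##/#.#./###.]-1
p3 V@[###./#.#./###.]: V03[####/#.##/###.]+1* V13[###./#.##/####]+1
p4 H@[####/#.##/###.] terminal -1; root [..../..#./###.] d6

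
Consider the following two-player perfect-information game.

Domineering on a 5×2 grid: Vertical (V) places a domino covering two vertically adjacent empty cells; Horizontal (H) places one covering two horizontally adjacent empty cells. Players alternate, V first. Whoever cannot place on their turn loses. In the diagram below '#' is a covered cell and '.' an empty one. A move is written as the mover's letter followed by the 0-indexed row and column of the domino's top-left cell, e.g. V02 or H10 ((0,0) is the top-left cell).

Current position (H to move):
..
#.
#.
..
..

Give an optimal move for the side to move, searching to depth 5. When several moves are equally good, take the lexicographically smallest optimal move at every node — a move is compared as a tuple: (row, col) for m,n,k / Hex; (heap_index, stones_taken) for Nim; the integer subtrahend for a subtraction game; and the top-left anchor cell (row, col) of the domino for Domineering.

ply 1, H at ../#./#./../.. | H00=-1→##/#./#./../..; H30=+1→../#./#./##/..*; H40=+1→../#./#./../##
ply 2, V at ../#./#./##/.. | V01=-1→.#/##/#./##/..*; V11=-1→../##/##/##/..
ply 3, H at .#/##/#./##/.. | H40=+1→.#/##/#./##/##*
ply 4: .#/##/#./##/## is terminal -1 (V); from ../#./#./../.. depth 5

H's best at [../#./#./../..]: H30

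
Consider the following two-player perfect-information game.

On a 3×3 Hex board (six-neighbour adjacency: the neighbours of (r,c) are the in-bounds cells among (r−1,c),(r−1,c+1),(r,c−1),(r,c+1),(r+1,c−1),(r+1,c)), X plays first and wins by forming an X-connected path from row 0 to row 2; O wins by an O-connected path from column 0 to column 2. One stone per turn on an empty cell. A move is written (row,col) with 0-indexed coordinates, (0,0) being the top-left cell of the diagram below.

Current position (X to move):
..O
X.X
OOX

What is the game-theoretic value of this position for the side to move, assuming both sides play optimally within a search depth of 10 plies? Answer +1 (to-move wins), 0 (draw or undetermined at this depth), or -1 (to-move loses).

value(..O/X.X/OOX, X) = +1

p1 X@[..O/X.X/OOX]: (0,0)[X.O/X.X/OOX]-1 (0,1)[.XO/X.X/OOX]-1 (1,1)[..O/XXX/OOX]+1*
p2 O@[..O/XXX/OOX]: (0,0)[O.O/XXX/OOX]-1* (0,1)[.OO/XXX/OOX]-1
p3 X@[O.O/XXX/OOX]: (0,1)[OXO/XXX/OOX]+1*
p4 O@[OXO/XXX/OOX] terminal -1; root [..O/X.X/OOX] d10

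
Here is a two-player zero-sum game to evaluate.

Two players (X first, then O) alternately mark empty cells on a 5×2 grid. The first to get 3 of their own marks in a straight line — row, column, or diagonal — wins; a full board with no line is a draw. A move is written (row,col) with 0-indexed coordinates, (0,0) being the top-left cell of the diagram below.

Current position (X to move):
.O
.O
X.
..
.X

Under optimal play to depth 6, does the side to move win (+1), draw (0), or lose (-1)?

[.O/.O/X./../.X] X move#1: (0,0):-1/XO/.O/X./../.X, (1,0):-1/.O/XO/X./../.X, (2,1):+1/.O/.O/XX/../.X*, (3,0):-1/.O/.O/X./X./.X, (3,1):-1/.O/.O/X./.X/.X, (4,0):-1/.O/.O/X./../XX
[.O/.O/XX/../.X] O move#2: (0,0):-1/OO/.O/XX/../.X*, (1,0):-1/.O/OO/XX/../.X, (3,0):-1/.O/.O/XX/O./.X, (3,1):-1/.O/.O/XX/.O/.X, (4,0):-1/.O/.O/XX/../OX
[OO/.O/XX/../.X] X move#3: (1,0):+1/OO/XO/XX/../.X*, (3,0):+1/OO/.O/XX/X./.X, (3,1):+1/OO/.O/XX/.X/.X, (4,0):+1/OO/.O/XX/../XX
[OO/XO/XX/../.X] O move#4: (3,0):-1/OO/XO/XX/O./.X*, (3,1):-1/OO/XO/XX/.O/.X, (4,0):-1/OO/XO/XX/../OX
[OO/XO/XX/O./.X] X move#5: (3,1):+1/OO/XO/XX/OX/.X*, (4,0):+0/OO/XO/XX/O./XX
[OO/XO/XX/OX/.X] end (terminal -1, O#6); searched .O/.O/X./../.X to 6

value(.O/.O/X./../.X, X) = +1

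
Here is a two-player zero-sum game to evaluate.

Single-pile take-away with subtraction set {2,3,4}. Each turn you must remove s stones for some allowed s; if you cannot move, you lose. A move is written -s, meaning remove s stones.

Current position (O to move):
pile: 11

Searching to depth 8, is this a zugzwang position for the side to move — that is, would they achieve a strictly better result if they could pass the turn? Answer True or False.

zugzwang(11, O) = False

[11] O move#1: -2:-1/9, -3:-1/8, -4:+1/7*
[7] X move#2: -2:-1/5*, -3:-1/4, -4:-1/3
[5] O move#3: -2:-1/3, -3:-1/2, -4:+1/1*
[1] end (terminal -1, X#4); searched 11 to 8
if O skipped the turn, X would face:
~ [11] X move#1: -2:-1/9, -3:-1/8, -4:+1/7*
~ [7] O move#2: -2:-1/5*, -3:-1/4, -4:-1/3
~ [5] X move#3: -2:-1/3, -3:-1/2, -4:+1/1*
~ [1] end (terminal -1, O#4); searched 11 to 8
compare (O): move=+1 vs pass=-1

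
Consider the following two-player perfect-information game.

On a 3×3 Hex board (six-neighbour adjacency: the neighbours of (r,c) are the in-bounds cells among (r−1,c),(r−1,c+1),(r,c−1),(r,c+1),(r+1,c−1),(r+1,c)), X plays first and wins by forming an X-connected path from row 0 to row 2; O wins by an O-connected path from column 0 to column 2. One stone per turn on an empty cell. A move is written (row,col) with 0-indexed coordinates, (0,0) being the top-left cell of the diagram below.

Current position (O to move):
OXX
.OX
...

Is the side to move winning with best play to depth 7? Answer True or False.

O winning at [OXX/.OX/...]: False

[OXX/.OX/...] O move#1: (1,0):-1/OXX/OOX/...*, (2,0):-1/OXX/.OX/O.., (2,1):-1/OXX/.OX/.O., (2,2):-1/OXX/.OX/..O
[OXX/OOX/...] X move#2: (2,0):+1/OXX/OOX/X..*, (2,1):+1/OXX/OOX/.X., (2,2):+1/OXX/OOX/..X
[OXX/OOX/X..] O move#3: (2,1):-1/OXX/OOX/XO.*, (2,2):-1/OXX/OOX/X.O
[OXX/OOX/XO.] X move#4: (2,2):+1/OXX/OOX/XOX*
[OXX/OOX/XOX] end (terminal -1, O#5); searched OXX/.OX/... to 7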